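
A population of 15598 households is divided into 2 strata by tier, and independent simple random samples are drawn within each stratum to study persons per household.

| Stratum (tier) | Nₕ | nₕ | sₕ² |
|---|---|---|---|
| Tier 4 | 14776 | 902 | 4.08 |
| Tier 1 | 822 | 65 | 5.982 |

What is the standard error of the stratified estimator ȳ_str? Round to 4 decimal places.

0.0636

Var(ȳ_str) = Σₕ Wₕ²(1 − fₕ)sₕ²/nₕ with Wₕ = Nₕ/N, N = 15598.
Tier 4: Wₕ = 0.94730094; term = 0.94730094²·(1 − 0.06104494)·4.08/902 = 0.0038113108.
Tier 1: Wₕ = 0.05269906; term = 0.05269906²·(1 − 0.07907543)·5.982/65 = 2.353764 × 10^-4.
Sum = 0.0040466872.
SE = √(0.0040466872) = 0.0636.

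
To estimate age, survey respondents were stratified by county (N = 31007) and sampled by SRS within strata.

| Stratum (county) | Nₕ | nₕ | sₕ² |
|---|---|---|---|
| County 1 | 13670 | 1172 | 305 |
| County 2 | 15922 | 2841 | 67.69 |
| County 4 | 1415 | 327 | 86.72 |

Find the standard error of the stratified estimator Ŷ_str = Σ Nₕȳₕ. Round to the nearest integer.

Var(Ŷ_str) = Σₕ Nₕ²(1 − fₕ)sₕ²/nₕ.
County 1: 13670²·(1 − 1172/13670)·305/1172 = 4.4461208 × 10^7.
County 2: 15922²·(1 − 2841/15922)·67.69/2841 = 4.9624009 × 10^6.
County 4: 1415²·(1 − 327/1415)·86.72/327 = 408278.82.
Sum = 4.9831888 × 10^7.
SE = √(4.9831888 × 10^7) = 7059.

7059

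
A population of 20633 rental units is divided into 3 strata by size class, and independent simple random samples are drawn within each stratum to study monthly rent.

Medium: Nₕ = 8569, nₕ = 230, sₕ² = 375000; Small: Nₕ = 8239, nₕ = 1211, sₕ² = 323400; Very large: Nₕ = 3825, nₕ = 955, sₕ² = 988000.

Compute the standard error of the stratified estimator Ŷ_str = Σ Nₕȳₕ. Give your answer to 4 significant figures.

378600

Var(Ŷ_str) = Σₕ Nₕ²(1 − fₕ)sₕ²/nₕ.
Medium: 8569²·(1 − 230/8569)·375000/230 = 1.165058 × 10^11.
Small: 8239²·(1 − 1211/8239)·323400/1211 = 1.5463298 × 10^10.
Very large: 3825²·(1 − 955/3825)·988000/955 = 1.1357086 × 10^10.
Sum = 1.4332618 × 10^11.
SE = √(1.4332618 × 10^11) = 378600.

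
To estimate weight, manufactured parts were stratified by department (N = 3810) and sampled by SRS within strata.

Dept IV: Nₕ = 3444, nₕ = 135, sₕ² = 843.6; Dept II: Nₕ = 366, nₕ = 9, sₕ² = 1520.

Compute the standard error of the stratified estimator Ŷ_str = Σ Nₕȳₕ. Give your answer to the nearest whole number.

Var(Ŷ_str) = Σₕ Nₕ²(1 − fₕ)sₕ²/nₕ.
Dept IV: 3444²·(1 − 135/3444)·843.6/135 = 7.1213563 × 10^7.
Dept II: 366²·(1 − 9/366)·1520/9 = 2.206736 × 10^7.
Sum = 9.3280923 × 10^7.
SE = √(9.3280923 × 10^7) = 9658.

9658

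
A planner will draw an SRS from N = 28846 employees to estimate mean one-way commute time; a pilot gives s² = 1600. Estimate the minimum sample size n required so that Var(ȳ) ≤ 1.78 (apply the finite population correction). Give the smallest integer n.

872

Without fpc, n₀ = s²/D = 1600/1.78 = 898.8764.
With fpc, (1 − n/N)·s²/n ≤ D requires n ≥ n₀/(1 + n₀/N) = 898.8764/(1 + 898.8764/28846) = 871.7128.
Rounding up, n = 872.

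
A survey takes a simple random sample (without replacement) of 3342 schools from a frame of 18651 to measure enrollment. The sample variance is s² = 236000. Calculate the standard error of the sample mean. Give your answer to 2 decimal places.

Under SRS without replacement, Var(ȳ) = (1 − f)·s²/n with f = n/N = 3342/18651 = 0.17918610.
Var(ȳ) = (1 − 0.17918610)·236000/3342 = 0.82081390·70.616397 = 57.96292.
SE(ȳ) = √(57.96292) = 7.61.

7.61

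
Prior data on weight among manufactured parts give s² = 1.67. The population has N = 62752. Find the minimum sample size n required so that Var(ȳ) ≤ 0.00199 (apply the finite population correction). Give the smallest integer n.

Without fpc, n₀ = s²/D = 1.67/0.00199 = 839.1960.
With fpc, (1 − n/N)·s²/n ≤ D requires n ≥ n₀/(1 + n₀/N) = 839.1960/(1 + 839.1960/62752) = 828.1214.
Rounding up, n = 829.

829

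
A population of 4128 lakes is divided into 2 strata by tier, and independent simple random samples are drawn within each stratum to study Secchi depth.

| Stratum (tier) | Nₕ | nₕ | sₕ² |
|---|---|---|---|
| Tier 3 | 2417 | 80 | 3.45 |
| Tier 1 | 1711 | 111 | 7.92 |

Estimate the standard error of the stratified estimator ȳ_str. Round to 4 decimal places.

Var(ȳ_str) = Σₕ Wₕ²(1 − fₕ)sₕ²/nₕ with Wₕ = Nₕ/N, N = 4128.
Tier 3: Wₕ = 0.58551357; term = 0.58551357²·(1 − 0.03309888)·3.45/80 = 0.014295031.
Tier 1: Wₕ = 0.41448643; term = 0.41448643²·(1 − 0.06487434)·7.92/111 = 0.011462856.
Sum = 0.025757887.
SE = √(0.025757887) = 0.1605.

0.1605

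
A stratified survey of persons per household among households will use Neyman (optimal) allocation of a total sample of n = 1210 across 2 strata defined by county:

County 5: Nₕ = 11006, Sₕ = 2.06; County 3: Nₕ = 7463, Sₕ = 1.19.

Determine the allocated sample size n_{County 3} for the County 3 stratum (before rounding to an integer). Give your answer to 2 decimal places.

340.57

Neyman allocation: nₕ = n·NₕSₕ / Σⱼ NⱼSⱼ.
Σ NⱼSⱼ = 11006·2.06 + 7463·1.19 = 31553.33.
n_{County 3} = 1210·7463·1.19 / 31553.33 = 340.57.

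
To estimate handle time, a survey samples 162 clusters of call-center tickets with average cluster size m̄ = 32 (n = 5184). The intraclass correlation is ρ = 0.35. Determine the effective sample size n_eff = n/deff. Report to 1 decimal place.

437.5

deff = 1 + (32 − 1)·0.35 = 1 + 10.85 = 11.85.
n_eff = 5184 / 11.85 = 437.5.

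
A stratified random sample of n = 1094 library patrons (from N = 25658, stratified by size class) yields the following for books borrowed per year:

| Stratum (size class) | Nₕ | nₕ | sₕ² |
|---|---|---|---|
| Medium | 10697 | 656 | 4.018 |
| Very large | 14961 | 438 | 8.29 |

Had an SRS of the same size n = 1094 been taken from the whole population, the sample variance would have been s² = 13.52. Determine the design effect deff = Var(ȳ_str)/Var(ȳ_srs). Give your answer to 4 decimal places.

0.6124

Var(ȳ_str) = Σ Wₕ²(1−fₕ)sₕ²/nₕ with Wₕ = Nₕ/25658:
  Medium: (10697/25658)²·(1−656/10697)·4.018/656 = 9.9930821 × 10^-4
  Very large: (14961/25658)²·(1−438/14961)·8.29/438 = 0.0062467162
  → Var(ȳ_str) = 0.0072460244.
Var(ȳ_srs) = (1 − 1094/25658)·13.52/1094 = 0.011831387.
deff = 0.0072460244 / 0.011831387 = 0.6124.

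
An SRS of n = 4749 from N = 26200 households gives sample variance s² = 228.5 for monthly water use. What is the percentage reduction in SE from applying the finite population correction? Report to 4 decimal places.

9.5157

f = n/N = 4749/26200 = 0.18125954.
SE_no-fpc = √(s²/n) = 0.21935221; SE_fpc = √((1−f)s²/n) = 0.19847927.
Ratio = √(1−f) = 0.90484278. Reduction = 100·(1 − 0.90484278) = 9.5157%.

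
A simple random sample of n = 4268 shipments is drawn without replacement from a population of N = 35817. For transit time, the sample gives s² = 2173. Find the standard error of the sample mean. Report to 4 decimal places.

0.6697

Under SRS without replacement, Var(ȳ) = (1 − f)·s²/n with f = n/N = 4268/35817 = 0.11916129.
Var(ȳ) = (1 − 0.11916129)·2173/4268 = 0.88083871·0.50913777 = 0.44846825.
SE(ȳ) = √(0.44846825) = 0.6697.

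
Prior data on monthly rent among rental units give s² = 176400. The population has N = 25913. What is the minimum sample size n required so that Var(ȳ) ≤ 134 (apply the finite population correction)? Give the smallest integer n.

Without fpc, n₀ = s²/D = 176400/134 = 1316.4179.
With fpc, (1 − n/N)·s²/n ≤ D requires n ≥ n₀/(1 + n₀/N) = 1316.4179/(1 + 1316.4179/25913) = 1252.7751.
Rounding up, n = 1253.

1253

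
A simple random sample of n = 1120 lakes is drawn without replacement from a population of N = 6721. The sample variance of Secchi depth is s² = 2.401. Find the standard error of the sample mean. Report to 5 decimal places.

Under SRS without replacement, Var(ȳ) = (1 − f)·s²/n with f = n/N = 1120/6721 = 0.16664187.
Var(ȳ) = (1 − 0.16664187)·2.401/1120 = 0.83335813·0.00214375 = 0.0017865115.
SE(ȳ) = √(0.0017865115) = 0.04227.

0.04227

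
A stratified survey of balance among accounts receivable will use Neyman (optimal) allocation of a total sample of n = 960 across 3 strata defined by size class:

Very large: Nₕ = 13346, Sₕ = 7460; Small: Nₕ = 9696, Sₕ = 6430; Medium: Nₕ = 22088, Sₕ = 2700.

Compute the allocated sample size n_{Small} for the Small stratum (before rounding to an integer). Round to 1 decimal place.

270.2

Neyman allocation: nₕ = n·NₕSₕ / Σⱼ NⱼSⱼ.
Σ NⱼSⱼ = 13346·7460 + 9696·6430 + 22088·2700 = 2.2154404 × 10^8.
n_{Small} = 960·9696·6430 / (2.2154404 × 10^8) = 270.2.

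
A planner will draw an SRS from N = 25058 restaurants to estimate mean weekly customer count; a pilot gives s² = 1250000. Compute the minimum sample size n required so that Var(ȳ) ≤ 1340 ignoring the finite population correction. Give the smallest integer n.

Without fpc, n₀ = s²/D = 1250000/1340 = 932.8358.
Rounding up, n = 933.

933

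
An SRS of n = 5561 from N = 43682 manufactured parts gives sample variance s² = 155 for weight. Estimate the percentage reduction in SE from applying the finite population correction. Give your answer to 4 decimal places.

6.5819

f = n/N = 5561/43682 = 0.12730644.
SE_no-fpc = √(s²/n) = 0.16695114; SE_fpc = √((1−f)s²/n) = 0.15596254.
Ratio = √(1−f) = 0.93418069. Reduction = 100·(1 − 0.93418069) = 6.5819%.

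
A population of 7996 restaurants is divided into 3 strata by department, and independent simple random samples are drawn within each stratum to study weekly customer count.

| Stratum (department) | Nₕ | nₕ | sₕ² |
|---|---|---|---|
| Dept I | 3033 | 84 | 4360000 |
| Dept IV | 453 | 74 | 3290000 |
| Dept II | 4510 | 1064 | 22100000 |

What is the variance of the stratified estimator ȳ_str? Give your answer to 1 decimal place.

Var(ȳ_str) = Σₕ Wₕ²(1 − fₕ)sₕ²/nₕ with Wₕ = Nₕ/N, N = 7996.
Dept I: Wₕ = 0.37931466; term = 0.37931466²·(1 − 0.02769535)·4360000/84 = 7261.207.
Dept IV: Wₕ = 0.05665333; term = 0.05665333²·(1 − 0.16335541)·3290000/74 = 119.38672.
Dept II: Wₕ = 0.56403202; term = 0.56403202²·(1 − 0.23592018)·22100000/1064 = 5048.9014.
Sum = 12429.495.

12429.5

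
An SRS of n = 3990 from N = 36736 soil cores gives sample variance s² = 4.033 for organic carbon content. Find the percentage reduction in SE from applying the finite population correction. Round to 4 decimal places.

f = n/N = 3990/36736 = 0.10861280.
SE_no-fpc = √(s²/n) = 0.031792718; SE_fpc = √((1−f)s²/n) = 0.030016556.
Ratio = √(1−f) = 0.94413304. Reduction = 100·(1 − 0.94413304) = 5.5867%.

5.5867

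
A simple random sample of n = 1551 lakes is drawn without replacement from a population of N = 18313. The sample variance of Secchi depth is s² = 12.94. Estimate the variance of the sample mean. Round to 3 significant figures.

0.00764

Under SRS without replacement, Var(ȳ) = (1 − f)·s²/n with f = n/N = 1551/18313 = 0.08469393.
Var(ȳ) = (1 − 0.08469393)·12.94/1551 = 0.91530607·0.0083430045 = 0.0076364026.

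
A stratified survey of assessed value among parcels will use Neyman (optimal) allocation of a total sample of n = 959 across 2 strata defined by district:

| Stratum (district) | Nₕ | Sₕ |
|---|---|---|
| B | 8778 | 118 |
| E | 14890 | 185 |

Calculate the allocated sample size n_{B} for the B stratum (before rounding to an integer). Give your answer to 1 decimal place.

262.1

Neyman allocation: nₕ = n·NₕSₕ / Σⱼ NⱼSⱼ.
Σ NⱼSⱼ = 8778·118 + 14890·185 = 3.790454 × 10^6.
n_{B} = 959·8778·118 / (3.790454 × 10^6) = 262.1.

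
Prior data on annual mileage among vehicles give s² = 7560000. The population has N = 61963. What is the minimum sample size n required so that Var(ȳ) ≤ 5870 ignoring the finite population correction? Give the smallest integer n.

1288

Without fpc, n₀ = s²/D = 7560000/5870 = 1287.9046.
Rounding up, n = 1288.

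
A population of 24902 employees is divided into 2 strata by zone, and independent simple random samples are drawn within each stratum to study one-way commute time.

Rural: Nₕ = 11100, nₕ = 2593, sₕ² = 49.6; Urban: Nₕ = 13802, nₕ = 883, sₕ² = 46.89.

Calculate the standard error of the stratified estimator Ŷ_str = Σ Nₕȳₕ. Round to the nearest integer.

Var(Ŷ_str) = Σₕ Nₕ²(1 − fₕ)sₕ²/nₕ.
Rural: 11100²·(1 − 2593/11100)·49.6/2593 = 1.806253 × 10^6.
Urban: 13802²·(1 − 883/13802)·46.89/883 = 9.468702 × 10^6.
Sum = 1.1274955 × 10^7.
SE = √(1.1274955 × 10^7) = 3358.

3358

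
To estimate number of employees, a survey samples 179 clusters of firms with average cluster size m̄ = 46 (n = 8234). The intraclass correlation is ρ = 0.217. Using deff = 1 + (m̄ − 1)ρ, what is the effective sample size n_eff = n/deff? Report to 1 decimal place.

764.9

deff = 1 + (46 − 1)·0.217 = 1 + 9.765 = 10.765.
n_eff = 8234 / 10.765 = 764.9.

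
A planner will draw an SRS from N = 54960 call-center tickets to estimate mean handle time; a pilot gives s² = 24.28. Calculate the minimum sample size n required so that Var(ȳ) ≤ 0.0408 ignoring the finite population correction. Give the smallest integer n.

Without fpc, n₀ = s²/D = 24.28/0.0408 = 595.0980.
Rounding up, n = 596.

596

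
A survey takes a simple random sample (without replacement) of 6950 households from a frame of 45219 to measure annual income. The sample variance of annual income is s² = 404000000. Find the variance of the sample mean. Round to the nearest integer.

Under SRS without replacement, Var(ȳ) = (1 − f)·s²/n with f = n/N = 6950/45219 = 0.15369646.
Var(ȳ) = (1 − 0.15369646)·404000000/6950 = 0.84630354·58129.496 = 49195.199.

49195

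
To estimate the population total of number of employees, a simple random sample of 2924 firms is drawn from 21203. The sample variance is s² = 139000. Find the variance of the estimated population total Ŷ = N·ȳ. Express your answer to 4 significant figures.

1.842 × 10^10

Var(Ŷ) = N²·Var(ȳ) = N²·(1 − n/N)·s²/n.
f = 2924/21203 = 0.13790501; Var(ȳ) = 0.86209499·139000/2924 = 40.981944.
Var(Ŷ) = 21203² · 40.981944 = 1.8424138 × 10^10.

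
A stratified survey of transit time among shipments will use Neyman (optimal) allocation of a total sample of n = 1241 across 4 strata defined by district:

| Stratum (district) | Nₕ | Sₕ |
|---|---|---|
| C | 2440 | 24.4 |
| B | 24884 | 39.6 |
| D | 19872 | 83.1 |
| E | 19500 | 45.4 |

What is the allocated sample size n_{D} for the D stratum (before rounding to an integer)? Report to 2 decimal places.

572.19

Neyman allocation: nₕ = n·NₕSₕ / Σⱼ NⱼSⱼ.
Σ NⱼSⱼ = 2440·24.4 + 24884·39.6 + 19872·83.1 + 19500·45.4 = 3.5816056 × 10^6.
n_{D} = 1241·19872·83.1 / (3.5816056 × 10^6) = 572.19.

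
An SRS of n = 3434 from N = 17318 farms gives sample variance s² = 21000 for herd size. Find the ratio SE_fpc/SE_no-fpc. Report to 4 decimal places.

f = n/N = 3434/17318 = 0.19829080.
SE_no-fpc = √(s²/n) = 2.4729168; SE_fpc = √((1−f)s²/n) = 2.2142056.
Ratio = √(1−f) = 0.89538216.

0.8954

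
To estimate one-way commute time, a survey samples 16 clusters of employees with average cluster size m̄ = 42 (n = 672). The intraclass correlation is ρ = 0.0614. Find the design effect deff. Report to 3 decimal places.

3.517

deff = 1 + (42 − 1)·0.0614 = 1 + 2.5174 = 3.5174.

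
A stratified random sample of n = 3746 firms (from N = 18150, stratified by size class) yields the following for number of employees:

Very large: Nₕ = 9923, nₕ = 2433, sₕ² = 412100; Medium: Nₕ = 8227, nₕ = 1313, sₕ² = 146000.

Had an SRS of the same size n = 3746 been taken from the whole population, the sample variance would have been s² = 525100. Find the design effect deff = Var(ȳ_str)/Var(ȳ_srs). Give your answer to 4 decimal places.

0.5161

Var(ȳ_str) = Σ Wₕ²(1−fₕ)sₕ²/nₕ with Wₕ = Nₕ/18150:
  Very large: (9923/18150)²·(1−2433/9923)·412100/2433 = 38.214841
  Medium: (8227/18150)²·(1−1313/8227)·146000/1313 = 19.2002
  → Var(ȳ_str) = 57.415041.
Var(ȳ_srs) = (1 − 3746/18150)·525100/3746 = 111.24506.
deff = 57.415041 / 111.24506 = 0.5161.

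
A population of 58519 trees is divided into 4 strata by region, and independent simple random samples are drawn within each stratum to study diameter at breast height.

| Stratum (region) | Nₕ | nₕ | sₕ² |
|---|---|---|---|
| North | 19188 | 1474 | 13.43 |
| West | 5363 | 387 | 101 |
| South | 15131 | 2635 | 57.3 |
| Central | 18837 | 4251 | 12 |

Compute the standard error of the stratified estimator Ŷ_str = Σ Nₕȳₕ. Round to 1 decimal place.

Var(Ŷ_str) = Σₕ Nₕ²(1 − fₕ)sₕ²/nₕ.
North: 19188²·(1 − 1474/19188)·13.43/1474 = 3.0968836 × 10^6.
West: 5363²·(1 − 387/5363)·101/387 = 6.9646385 × 10^6.
South: 15131²·(1 − 2635/15131)·57.3/2635 = 4.111617 × 10^6.
Central: 18837²·(1 − 4251/18837)·12/4251 = 775600.51.
Sum = 1.494874 × 10^7.
SE = √(1.494874 × 10^7) = 3866.4.

3866.4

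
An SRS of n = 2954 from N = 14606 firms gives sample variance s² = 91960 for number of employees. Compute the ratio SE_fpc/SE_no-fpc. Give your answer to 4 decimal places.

0.8932

f = n/N = 2954/14606 = 0.20224565.
SE_no-fpc = √(s²/n) = 5.5794866; SE_fpc = √((1−f)s²/n) = 4.9834353.
Ratio = √(1−f) = 0.89317095.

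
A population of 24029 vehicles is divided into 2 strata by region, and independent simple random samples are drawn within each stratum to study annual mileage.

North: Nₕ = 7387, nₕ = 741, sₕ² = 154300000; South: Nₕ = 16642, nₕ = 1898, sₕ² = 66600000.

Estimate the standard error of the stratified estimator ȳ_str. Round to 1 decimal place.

180.6

Var(ȳ_str) = Σₕ Wₕ²(1 − fₕ)sₕ²/nₕ with Wₕ = Nₕ/N, N = 24029.
North: Wₕ = 0.30742020; term = 0.30742020²·(1 − 0.10031136)·154300000/741 = 17705.36.
South: Wₕ = 0.69257980; term = 0.69257980²·(1 − 0.11404879)·66600000/1898 = 14911.711.
Sum = 32617.071.
SE = √(32617.071) = 180.6.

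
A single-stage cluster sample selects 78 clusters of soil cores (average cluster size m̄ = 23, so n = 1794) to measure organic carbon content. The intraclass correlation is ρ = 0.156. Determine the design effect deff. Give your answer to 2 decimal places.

deff = 1 + (23 − 1)·0.156 = 1 + 3.432 = 4.432.

4.43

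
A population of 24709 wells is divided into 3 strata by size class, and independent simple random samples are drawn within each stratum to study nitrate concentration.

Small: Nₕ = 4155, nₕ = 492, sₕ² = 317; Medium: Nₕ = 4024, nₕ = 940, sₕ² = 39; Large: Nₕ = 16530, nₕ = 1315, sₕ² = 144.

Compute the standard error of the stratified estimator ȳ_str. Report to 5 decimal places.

0.24903

Var(ȳ_str) = Σₕ Wₕ²(1 − fₕ)sₕ²/nₕ with Wₕ = Nₕ/N, N = 24709.
Small: Wₕ = 0.16815735; term = 0.16815735²·(1 − 0.11841155)·317/492 = 0.01606171.
Medium: Wₕ = 0.16285564; term = 0.16285564²·(1 − 0.23359841)·39/940 = 8.4333234 × 10^-4.
Large: Wₕ = 0.66898701; term = 0.66898701²·(1 − 0.07955233)·144/1315 = 0.045109832.
Sum = 0.062014874.
SE = √(0.062014874) = 0.24903.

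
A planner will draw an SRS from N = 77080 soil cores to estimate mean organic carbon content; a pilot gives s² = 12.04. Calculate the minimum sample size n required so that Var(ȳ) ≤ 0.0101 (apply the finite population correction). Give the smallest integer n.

1174

Without fpc, n₀ = s²/D = 12.04/0.0101 = 1192.0792.
With fpc, (1 − n/N)·s²/n ≤ D requires n ≥ n₀/(1 + n₀/N) = 1192.0792/(1 + 1192.0792/77080) = 1173.9239.
Rounding up, n = 1174.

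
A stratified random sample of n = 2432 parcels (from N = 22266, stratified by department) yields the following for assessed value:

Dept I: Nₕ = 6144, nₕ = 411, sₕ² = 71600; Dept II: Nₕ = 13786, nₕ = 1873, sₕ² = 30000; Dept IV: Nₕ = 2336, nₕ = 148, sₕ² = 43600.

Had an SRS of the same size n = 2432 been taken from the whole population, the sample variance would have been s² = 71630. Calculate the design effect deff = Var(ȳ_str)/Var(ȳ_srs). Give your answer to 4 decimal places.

Var(ȳ_str) = Σ Wₕ²(1−fₕ)sₕ²/nₕ with Wₕ = Nₕ/22266:
  Dept I: (6144/22266)²·(1−411/6144)·71600/411 = 12.37713
  Dept II: (13786/22266)²·(1−1873/13786)·30000/1873 = 5.305893
  Dept IV: (2336/22266)²·(1−148/2336)·43600/148 = 3.03711
  → Var(ȳ_str) = 20.720133.
Var(ȳ_srs) = (1 − 2432/22266)·71630/2432 = 26.236113.
deff = 20.720133 / 26.236113 = 0.7898.

0.7898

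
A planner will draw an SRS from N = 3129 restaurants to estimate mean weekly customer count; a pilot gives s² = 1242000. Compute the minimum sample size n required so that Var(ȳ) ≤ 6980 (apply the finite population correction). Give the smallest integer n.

Without fpc, n₀ = s²/D = 1242000/6980 = 177.9370.
With fpc, (1 − n/N)·s²/n ≤ D requires n ≥ n₀/(1 + n₀/N) = 177.9370/(1 + 177.9370/3129) = 168.3627.
Rounding up, n = 169.

169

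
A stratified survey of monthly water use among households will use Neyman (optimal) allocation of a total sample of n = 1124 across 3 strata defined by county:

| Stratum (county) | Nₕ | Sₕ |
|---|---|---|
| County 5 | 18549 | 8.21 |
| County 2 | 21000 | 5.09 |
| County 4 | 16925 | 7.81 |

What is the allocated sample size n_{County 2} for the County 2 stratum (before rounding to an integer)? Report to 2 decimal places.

306.99

Neyman allocation: nₕ = n·NₕSₕ / Σⱼ NⱼSⱼ.
Σ NⱼSⱼ = 18549·8.21 + 21000·5.09 + 16925·7.81 = 391361.54.
n_{County 2} = 1124·21000·5.09 / 391361.54 = 306.99.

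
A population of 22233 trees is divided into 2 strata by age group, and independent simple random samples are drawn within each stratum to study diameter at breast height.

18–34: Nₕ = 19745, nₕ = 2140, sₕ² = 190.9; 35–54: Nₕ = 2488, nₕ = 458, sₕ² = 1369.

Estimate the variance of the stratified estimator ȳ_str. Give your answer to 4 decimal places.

0.0933

Var(ȳ_str) = Σₕ Wₕ²(1 − fₕ)sₕ²/nₕ with Wₕ = Nₕ/N, N = 22233.
18–34: Wₕ = 0.88809427; term = 0.88809427²·(1 − 0.10838187)·190.9/2140 = 0.062732008.
35–54: Wₕ = 0.11190573; term = 0.11190573²·(1 − 0.18408360)·1369/458 = 0.030541351.
Sum = 0.093273359.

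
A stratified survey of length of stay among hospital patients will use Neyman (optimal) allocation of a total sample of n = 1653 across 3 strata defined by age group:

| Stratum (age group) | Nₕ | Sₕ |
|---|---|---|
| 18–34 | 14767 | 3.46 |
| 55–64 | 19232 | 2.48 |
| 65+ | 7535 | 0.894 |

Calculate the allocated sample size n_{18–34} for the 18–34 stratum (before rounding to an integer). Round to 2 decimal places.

Neyman allocation: nₕ = n·NₕSₕ / Σⱼ NⱼSⱼ.
Σ NⱼSⱼ = 14767·3.46 + 19232·2.48 + 7535·0.894 = 105525.47.
n_{18–34} = 1653·14767·3.46 / 105525.47 = 800.36.

800.36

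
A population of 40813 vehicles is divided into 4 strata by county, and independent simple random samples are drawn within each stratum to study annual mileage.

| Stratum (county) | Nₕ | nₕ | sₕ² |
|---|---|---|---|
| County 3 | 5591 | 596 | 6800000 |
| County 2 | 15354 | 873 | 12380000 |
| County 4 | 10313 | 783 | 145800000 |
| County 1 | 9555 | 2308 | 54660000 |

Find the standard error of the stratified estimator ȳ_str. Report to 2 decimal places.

Var(ȳ_str) = Σₕ Wₕ²(1 − fₕ)sₕ²/nₕ with Wₕ = Nₕ/N, N = 40813.
County 3: Wₕ = 0.13699066; term = 0.13699066²·(1 − 0.10659989)·6800000/596 = 191.28927.
County 2: Wₕ = 0.37620366; term = 0.37620366²·(1 − 0.05685815)·12380000/873 = 1892.9078.
County 4: Wₕ = 0.25268909; term = 0.25268909²·(1 − 0.07592359)·145800000/783 = 10986.937.
County 1: Wₕ = 0.23411658; term = 0.23411658²·(1 − 0.24154893)·54660000/2308 = 984.52271.
Sum = 14055.657.
SE = √(14055.657) = 118.56.

118.56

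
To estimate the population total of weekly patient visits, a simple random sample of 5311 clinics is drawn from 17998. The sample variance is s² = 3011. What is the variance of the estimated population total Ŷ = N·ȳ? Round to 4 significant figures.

Var(Ŷ) = N²·Var(ȳ) = N²·(1 − n/N)·s²/n.
f = 5311/17998 = 0.29508834; Var(ȳ) = 0.70491166·3011/5311 = 0.39964018.
Var(Ŷ) = 17998² · 0.39964018 = 1.2945465 × 10^8.

1.295 × 10^8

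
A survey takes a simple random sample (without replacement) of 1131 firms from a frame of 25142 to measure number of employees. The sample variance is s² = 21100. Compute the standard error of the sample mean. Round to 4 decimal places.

Under SRS without replacement, Var(ȳ) = (1 − f)·s²/n with f = n/N = 1131/25142 = 0.04498449.
Var(ȳ) = (1 − 0.04498449)·21100/1131 = 0.95501551·18.656057 = 17.816823.
SE(ȳ) = √(17.816823) = 4.2210.

4.2210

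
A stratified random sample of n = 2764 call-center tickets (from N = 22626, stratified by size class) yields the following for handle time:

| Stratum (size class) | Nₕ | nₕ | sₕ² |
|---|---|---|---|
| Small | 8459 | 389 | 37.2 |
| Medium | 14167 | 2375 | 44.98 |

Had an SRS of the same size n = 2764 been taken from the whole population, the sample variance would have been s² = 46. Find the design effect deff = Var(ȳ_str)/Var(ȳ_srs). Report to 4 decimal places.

Var(ȳ_str) = Σ Wₕ²(1−fₕ)sₕ²/nₕ with Wₕ = Nₕ/22626:
  Small: (8459/22626)²·(1−389/8459)·37.2/389 = 0.012751766
  Medium: (14167/22626)²·(1−2375/14167)·44.98/2375 = 0.0061802442
  → Var(ȳ_str) = 0.01893201.
Var(ȳ_srs) = (1 − 2764/22626)·46/2764 = 0.014609488.
deff = 0.01893201 / 0.014609488 = 1.2959.

1.2959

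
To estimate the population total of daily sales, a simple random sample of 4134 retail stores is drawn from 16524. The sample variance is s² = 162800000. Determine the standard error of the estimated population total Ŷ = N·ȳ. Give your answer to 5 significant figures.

2.8395 × 10^6

Var(Ŷ) = N²·Var(ȳ) = N²·(1 − n/N)·s²/n.
f = 4134/16524 = 0.25018155; Var(ȳ) = 0.74981845·162800000/4134 = 29528.409.
Var(Ŷ) = 16524² · 29528.409 = 8.0625129 × 10^12.
SE(Ŷ) = √(8.0625129 × 10^12) = 2.8395 × 10^6.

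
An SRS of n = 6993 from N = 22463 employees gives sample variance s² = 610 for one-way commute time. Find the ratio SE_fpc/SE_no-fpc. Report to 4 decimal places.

0.8299

f = n/N = 6993/22463 = 0.31131194.
SE_no-fpc = √(s²/n) = 0.2953474; SE_fpc = √((1−f)s²/n) = 0.24510063.
Ratio = √(1−f) = 0.82987232.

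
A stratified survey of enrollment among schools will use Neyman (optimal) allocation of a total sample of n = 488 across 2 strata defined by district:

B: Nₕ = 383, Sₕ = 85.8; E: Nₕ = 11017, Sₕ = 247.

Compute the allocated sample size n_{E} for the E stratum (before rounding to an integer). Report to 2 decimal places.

Neyman allocation: nₕ = n·NₕSₕ / Σⱼ NⱼSⱼ.
Σ NⱼSⱼ = 383·85.8 + 11017·247 = 2.7540604 × 10^6.
n_{E} = 488·11017·247 / (2.7540604 × 10^6) = 482.18.

482.18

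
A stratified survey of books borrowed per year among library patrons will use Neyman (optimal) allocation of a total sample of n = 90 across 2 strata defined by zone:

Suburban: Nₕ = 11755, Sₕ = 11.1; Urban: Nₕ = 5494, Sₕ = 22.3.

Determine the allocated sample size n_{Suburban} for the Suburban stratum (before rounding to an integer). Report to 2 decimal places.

46.42

Neyman allocation: nₕ = n·NₕSₕ / Σⱼ NⱼSⱼ.
Σ NⱼSⱼ = 11755·11.1 + 5494·22.3 = 252996.7.
n_{Suburban} = 90·11755·11.1 / 252996.7 = 46.42.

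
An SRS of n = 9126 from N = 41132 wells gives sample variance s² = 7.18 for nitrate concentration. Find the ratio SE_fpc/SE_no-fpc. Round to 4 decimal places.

f = n/N = 9126/41132 = 0.22187105.
SE_no-fpc = √(s²/n) = 0.028049298; SE_fpc = √((1−f)s²/n) = 0.024742739.
Ratio = √(1−f) = 0.88211618.

0.8821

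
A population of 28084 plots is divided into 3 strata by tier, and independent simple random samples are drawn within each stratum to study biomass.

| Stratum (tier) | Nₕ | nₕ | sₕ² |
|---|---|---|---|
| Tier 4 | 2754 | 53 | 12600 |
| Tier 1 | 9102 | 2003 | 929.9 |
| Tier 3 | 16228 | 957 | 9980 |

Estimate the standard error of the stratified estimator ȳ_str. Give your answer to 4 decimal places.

2.3573

Var(ȳ_str) = Σₕ Wₕ²(1 − fₕ)sₕ²/nₕ with Wₕ = Nₕ/N, N = 28084.
Tier 4: Wₕ = 0.09806295; term = 0.09806295²·(1 − 0.01924473)·12600/53 = 2.2421531.
Tier 1: Wₕ = 0.32409913; term = 0.32409913²·(1 − 0.22006152)·929.9/2003 = 0.038033945.
Tier 3: Wₕ = 0.57783791; term = 0.57783791²·(1 − 0.05897215)·9980/957 = 3.2766734.
Sum = 5.5568604.
SE = √(5.5568604) = 2.3573.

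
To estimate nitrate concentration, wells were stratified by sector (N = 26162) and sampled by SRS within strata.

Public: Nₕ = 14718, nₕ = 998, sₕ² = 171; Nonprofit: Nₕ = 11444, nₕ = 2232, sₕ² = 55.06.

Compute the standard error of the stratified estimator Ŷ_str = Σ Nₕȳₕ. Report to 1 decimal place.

Var(Ŷ_str) = Σₕ Nₕ²(1 − fₕ)sₕ²/nₕ.
Public: 14718²·(1 − 998/14718)·171/998 = 3.4599393 × 10^7.
Nonprofit: 11444²·(1 − 2232/11444)·55.06/2232 = 2.6006014 × 10^6.
Sum = 3.7199994 × 10^7.
SE = √(3.7199994 × 10^7) = 6099.2.

6099.2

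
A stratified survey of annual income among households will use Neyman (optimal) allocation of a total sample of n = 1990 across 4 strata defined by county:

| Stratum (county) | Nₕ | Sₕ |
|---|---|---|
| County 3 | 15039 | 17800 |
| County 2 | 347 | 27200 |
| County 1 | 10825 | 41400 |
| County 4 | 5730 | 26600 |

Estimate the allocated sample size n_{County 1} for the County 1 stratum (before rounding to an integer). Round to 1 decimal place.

1016.1

Neyman allocation: nₕ = n·NₕSₕ / Σⱼ NⱼSⱼ.
Σ NⱼSⱼ = 15039·17800 + 347·27200 + 10825·41400 + 5730·26600 = 8.777056 × 10^8.
n_{County 1} = 1990·10825·41400 / (8.777056 × 10^8) = 1016.1.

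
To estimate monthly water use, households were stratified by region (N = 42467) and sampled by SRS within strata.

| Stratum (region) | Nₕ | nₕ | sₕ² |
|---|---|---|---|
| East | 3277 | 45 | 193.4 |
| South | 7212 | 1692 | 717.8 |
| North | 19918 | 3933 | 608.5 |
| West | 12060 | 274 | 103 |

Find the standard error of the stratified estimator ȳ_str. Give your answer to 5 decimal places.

0.30257

Var(ȳ_str) = Σₕ Wₕ²(1 − fₕ)sₕ²/nₕ with Wₕ = Nₕ/N, N = 42467.
East: Wₕ = 0.07716580; term = 0.07716580²·(1 − 0.01373207)·193.4/45 = 0.025239956.
South: Wₕ = 0.16982598; term = 0.16982598²·(1 − 0.23460899)·717.8/1692 = 0.0093647185.
North: Wₕ = 0.46902301; term = 0.46902301²·(1 − 0.19745958)·608.5/3933 = 0.027314411.
West: Wₕ = 0.28398521; term = 0.28398521²·(1 − 0.02271973)·103/274 = 0.029627652.
Sum = 0.091546738.
SE = √(0.091546738) = 0.30257.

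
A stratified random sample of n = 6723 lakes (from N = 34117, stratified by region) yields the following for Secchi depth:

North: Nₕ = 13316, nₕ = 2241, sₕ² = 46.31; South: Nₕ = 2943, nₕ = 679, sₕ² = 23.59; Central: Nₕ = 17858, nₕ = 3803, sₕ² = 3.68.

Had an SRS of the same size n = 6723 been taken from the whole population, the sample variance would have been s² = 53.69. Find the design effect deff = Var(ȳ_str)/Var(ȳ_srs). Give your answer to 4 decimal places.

Var(ȳ_str) = Σ Wₕ²(1−fₕ)sₕ²/nₕ with Wₕ = Nₕ/34117:
  North: (13316/34117)²·(1−2241/13316)·46.31/2241 = 0.0026182359
  South: (2943/34117)²·(1−679/2943)·23.59/679 = 1.9887637 × 10^-4
  Central: (17858/34117)²·(1−3803/17858)·3.68/3803 = 2.0866206 × 10^-4
  → Var(ȳ_str) = 0.0030257743.
Var(ȳ_srs) = (1 − 6723/34117)·53.69/6723 = 0.0064123159.
deff = 0.0030257743 / 0.0064123159 = 0.4719.

0.4719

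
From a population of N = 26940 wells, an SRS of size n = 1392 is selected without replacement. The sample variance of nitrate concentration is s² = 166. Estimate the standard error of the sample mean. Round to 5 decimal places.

Under SRS without replacement, Var(ȳ) = (1 − f)·s²/n with f = n/N = 1392/26940 = 0.05167038.
Var(ȳ) = (1 − 0.05167038)·166/1392 = 0.94832962·0.11925287 = 0.11309103.
SE(ȳ) = √(0.11309103) = 0.33629.

0.33629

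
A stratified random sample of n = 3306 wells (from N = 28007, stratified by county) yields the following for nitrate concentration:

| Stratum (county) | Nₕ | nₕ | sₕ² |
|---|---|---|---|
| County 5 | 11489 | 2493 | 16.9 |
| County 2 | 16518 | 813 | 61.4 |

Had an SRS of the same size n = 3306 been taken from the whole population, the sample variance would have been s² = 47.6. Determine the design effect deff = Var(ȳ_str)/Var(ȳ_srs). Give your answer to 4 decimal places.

2.0373

Var(ȳ_str) = Σ Wₕ²(1−fₕ)sₕ²/nₕ with Wₕ = Nₕ/28007:
  County 5: (11489/28007)²·(1−2493/11489)·16.9/2493 = 8.9322922 × 10^-4
  County 2: (16518/28007)²·(1−813/16518)·61.4/813 = 0.024976987
  → Var(ȳ_str) = 0.025870216.
Var(ȳ_srs) = (1 − 3306/28007)·47.6/3306 = 0.012698489.
deff = 0.025870216 / 0.012698489 = 2.0373.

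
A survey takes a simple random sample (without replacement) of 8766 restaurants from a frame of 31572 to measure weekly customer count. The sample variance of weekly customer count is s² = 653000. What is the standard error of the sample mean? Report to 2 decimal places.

7.34

Under SRS without replacement, Var(ȳ) = (1 − f)·s²/n with f = n/N = 8766/31572 = 0.27765108.
Var(ȳ) = (1 − 0.27765108)·653000/8766 = 0.72234892·74.492357 = 53.809473.
SE(ȳ) = √(53.809473) = 7.34.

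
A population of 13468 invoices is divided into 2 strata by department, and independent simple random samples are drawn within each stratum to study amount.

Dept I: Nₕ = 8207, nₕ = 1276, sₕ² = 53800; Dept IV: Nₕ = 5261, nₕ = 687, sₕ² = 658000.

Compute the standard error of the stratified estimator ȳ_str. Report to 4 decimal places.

11.8443

Var(ȳ_str) = Σₕ Wₕ²(1 − fₕ)sₕ²/nₕ with Wₕ = Nₕ/N, N = 13468.
Dept I: Wₕ = 0.60937036; term = 0.60937036²·(1 − 0.15547703)·53800/1276 = 13.222261.
Dept IV: Wₕ = 0.39062964; term = 0.39062964²·(1 − 0.13058354)·658000/687 = 127.06543.
Sum = 140.28769.
SE = √(140.28769) = 11.8443.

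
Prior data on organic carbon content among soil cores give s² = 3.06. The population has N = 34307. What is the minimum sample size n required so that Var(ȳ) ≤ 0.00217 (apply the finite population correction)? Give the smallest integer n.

Without fpc, n₀ = s²/D = 3.06/0.00217 = 1410.1382.
With fpc, (1 − n/N)·s²/n ≤ D requires n ≥ n₀/(1 + n₀/N) = 1410.1382/(1 + 1410.1382/34307) = 1354.4649.
Rounding up, n = 1355.

1355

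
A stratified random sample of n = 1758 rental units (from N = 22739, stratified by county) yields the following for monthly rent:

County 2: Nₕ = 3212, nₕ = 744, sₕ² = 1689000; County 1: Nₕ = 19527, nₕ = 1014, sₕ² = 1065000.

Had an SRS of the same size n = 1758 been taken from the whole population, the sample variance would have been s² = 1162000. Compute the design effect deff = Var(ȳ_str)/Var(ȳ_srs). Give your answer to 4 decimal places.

1.2611

Var(ȳ_str) = Σ Wₕ²(1−fₕ)sₕ²/nₕ with Wₕ = Nₕ/22739:
  County 2: (3212/22739)²·(1−744/3212)·1689000/744 = 34.804443
  County 1: (19527/22739)²·(1−1014/19527)·1065000/1014 = 734.31307
  → Var(ȳ_str) = 769.11751.
Var(ȳ_srs) = (1 − 1758/22739)·1162000/1758 = 609.87675.
deff = 769.11751 / 609.87675 = 1.2611.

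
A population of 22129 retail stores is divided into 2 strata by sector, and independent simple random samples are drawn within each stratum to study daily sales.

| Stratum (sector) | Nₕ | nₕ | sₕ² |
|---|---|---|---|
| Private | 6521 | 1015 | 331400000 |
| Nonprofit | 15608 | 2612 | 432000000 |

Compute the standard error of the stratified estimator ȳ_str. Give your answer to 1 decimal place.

304.1

Var(ȳ_str) = Σₕ Wₕ²(1 − fₕ)sₕ²/nₕ with Wₕ = Nₕ/N, N = 22129.
Private: Wₕ = 0.29468119; term = 0.29468119²·(1 − 0.15565097)·331400000/1015 = 23939.402.
Nonprofit: Wₕ = 0.70531881; term = 0.70531881²·(1 − 0.16735008)·432000000/2612 = 68508.421.
Sum = 92447.823.
SE = √(92447.823) = 304.1.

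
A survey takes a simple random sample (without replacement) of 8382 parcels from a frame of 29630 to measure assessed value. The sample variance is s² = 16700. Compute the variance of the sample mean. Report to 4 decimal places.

Under SRS without replacement, Var(ȳ) = (1 − f)·s²/n with f = n/N = 8382/29630 = 0.28288896.
Var(ȳ) = (1 − 0.28288896)·16700/8382 = 0.71711104·1.9923646 = 1.4287466.

1.4287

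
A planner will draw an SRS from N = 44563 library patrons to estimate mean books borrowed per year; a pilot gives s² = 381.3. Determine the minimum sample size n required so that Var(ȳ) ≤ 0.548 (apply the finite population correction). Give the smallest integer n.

686

Without fpc, n₀ = s²/D = 381.3/0.548 = 695.8029.
With fpc, (1 − n/N)·s²/n ≤ D requires n ≥ n₀/(1 + n₀/N) = 695.8029/(1 + 695.8029/44563) = 685.1057.
Rounding up, n = 686.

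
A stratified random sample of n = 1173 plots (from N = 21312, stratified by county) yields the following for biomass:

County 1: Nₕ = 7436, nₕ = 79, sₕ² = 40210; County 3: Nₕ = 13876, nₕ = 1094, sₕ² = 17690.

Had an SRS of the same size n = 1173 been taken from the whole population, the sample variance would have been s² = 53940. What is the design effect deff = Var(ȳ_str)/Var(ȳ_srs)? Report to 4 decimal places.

1.5561

Var(ȳ_str) = Σ Wₕ²(1−fₕ)sₕ²/nₕ with Wₕ = Nₕ/21312:
  County 1: (7436/21312)²·(1−79/7436)·40210/79 = 61.305396
  County 3: (13876/21312)²·(1−1094/13876)·17690/1094 = 6.3142998
  → Var(ȳ_str) = 67.619696.
Var(ȳ_srs) = (1 − 1173/21312)·53940/1173 = 43.453686.
deff = 67.619696 / 43.453686 = 1.5561.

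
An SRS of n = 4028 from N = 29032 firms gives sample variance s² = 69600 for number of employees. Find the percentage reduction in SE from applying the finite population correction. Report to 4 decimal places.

7.1961

f = n/N = 4028/29032 = 0.13874346.
SE_no-fpc = √(s²/n) = 4.1568073; SE_fpc = √((1−f)s²/n) = 3.8576796.
Ratio = √(1−f) = 0.92803909. Reduction = 100·(1 − 0.92803909) = 7.1961%.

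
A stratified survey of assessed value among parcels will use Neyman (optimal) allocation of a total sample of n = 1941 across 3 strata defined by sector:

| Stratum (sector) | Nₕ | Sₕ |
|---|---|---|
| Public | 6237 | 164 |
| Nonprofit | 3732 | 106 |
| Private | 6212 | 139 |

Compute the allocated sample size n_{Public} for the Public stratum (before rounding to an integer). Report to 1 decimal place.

Neyman allocation: nₕ = n·NₕSₕ / Σⱼ NⱼSⱼ.
Σ NⱼSⱼ = 6237·164 + 3732·106 + 6212·139 = 2.281928 × 10^6.
n_{Public} = 1941·6237·164 / (2.281928 × 10^6) = 870.0.

870.0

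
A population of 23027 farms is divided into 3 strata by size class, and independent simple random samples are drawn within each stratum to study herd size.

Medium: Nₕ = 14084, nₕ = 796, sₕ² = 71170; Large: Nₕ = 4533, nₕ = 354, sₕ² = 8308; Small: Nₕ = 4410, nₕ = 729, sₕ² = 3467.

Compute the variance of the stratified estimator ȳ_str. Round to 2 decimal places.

Var(ȳ_str) = Σₕ Wₕ²(1 − fₕ)sₕ²/nₕ with Wₕ = Nₕ/N, N = 23027.
Medium: Wₕ = 0.61162983; term = 0.61162983²·(1 − 0.05651803)·71170/796 = 31.556935.
Large: Wₕ = 0.19685586; term = 0.19685586²·(1 − 0.07809398)·8308/354 = 0.83844889.
Small: Wₕ = 0.19151431; term = 0.19151431²·(1 − 0.16530612)·3467/729 = 0.1455982.
Sum = 32.540982.

32.54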